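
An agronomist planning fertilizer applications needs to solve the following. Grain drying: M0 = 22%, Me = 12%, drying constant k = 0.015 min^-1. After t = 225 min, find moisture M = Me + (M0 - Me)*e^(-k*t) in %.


M = Me + (M0 - Me) * e^(-k*t)
  = 12 + (22 - 12) * e^(-0.015*225)
  = 12 + 10 * e^(-3.375)
  = 12 + 10 * 0.03422
  = 12 + 0.3422
  = 12.34%


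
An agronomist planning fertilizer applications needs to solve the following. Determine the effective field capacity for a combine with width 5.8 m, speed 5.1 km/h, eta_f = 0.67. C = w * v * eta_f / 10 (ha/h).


C = w * v * eta_f / 10
  = 5.8 * 5.1 * 0.67 / 10
  = 19.82 / 10
  = 1.98 ha/h


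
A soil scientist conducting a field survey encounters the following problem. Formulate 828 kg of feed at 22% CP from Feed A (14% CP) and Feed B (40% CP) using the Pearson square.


parts_A = CP_b - target = 40 - 22 = 18
parts_B = target - CP_a = 22 - 14 = 8
total_parts = 18 + 8 = 26
Feed A = 828 * 18 / 26 = 573.23 kg
Feed B = 828 * 8 / 26 = 254.77 kg

573.23 kg


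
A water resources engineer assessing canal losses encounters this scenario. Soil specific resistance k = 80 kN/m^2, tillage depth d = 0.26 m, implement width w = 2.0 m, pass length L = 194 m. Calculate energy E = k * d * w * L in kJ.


E = k * d * w * L
  = 80 * 0.26 * 2.0 * 194
  = 8070.40 kJ


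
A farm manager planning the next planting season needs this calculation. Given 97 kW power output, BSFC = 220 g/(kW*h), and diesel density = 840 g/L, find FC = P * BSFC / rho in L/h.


FC = P * BSFC / rho_fuel
   = 97 * 220 / 840
   = 21340 / 840
   = 25.40 L/h


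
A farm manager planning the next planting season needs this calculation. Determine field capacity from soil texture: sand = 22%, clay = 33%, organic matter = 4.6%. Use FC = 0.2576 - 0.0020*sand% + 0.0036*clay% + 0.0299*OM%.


FC = 0.2576 - 0.0020*22 + 0.0036*33 + 0.0299*4.6
   = 0.2576 - 0.0440 + 0.1188 + 0.1375
   = 0.4699


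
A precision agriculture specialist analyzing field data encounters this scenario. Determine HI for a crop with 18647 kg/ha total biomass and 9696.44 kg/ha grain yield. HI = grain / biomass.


HI = grain_yield / biomass
   = 9696.44 / 18647
   = 0.52


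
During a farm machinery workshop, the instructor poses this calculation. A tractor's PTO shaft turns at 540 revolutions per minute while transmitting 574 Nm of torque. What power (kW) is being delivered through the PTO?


P = 2*pi*n*T / 60000
  = 2*pi * 540 * 574 / 60000
  = 1947536.12 / 60000
  = 32.46 kW


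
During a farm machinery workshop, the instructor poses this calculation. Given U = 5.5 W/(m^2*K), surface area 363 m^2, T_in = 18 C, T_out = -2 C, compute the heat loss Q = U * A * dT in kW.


dT = 18 - (-2) = 20 K
Q = U * A * dT
  = 5.5 * 363 * 20
  = 39930 W = 39.93 kW


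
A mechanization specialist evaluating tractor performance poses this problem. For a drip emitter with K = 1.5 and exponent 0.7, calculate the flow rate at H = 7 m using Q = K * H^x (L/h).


Q = K * H^x
  = 1.5 * 7^0.7
  = 1.5 * 3.9045
  = 5.86 L/h


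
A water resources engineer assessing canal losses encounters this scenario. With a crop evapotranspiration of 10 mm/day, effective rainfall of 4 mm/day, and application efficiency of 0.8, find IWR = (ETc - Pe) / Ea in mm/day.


IWR = (ETc - Pe) / Ea
    = (10 - 4) / 0.8
    = 6 / 0.8
    = 7.50 mm/day


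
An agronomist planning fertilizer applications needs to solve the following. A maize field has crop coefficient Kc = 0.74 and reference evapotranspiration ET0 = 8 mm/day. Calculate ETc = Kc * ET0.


ETc = Kc * ET0
    = 0.74 * 8
    = 5.92 mm/day


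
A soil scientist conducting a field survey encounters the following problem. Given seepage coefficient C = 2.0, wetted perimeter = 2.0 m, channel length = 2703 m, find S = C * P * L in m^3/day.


S = C * P * L
  = 2.0 * 2.0 * 2703
  = 10812 m^3/day


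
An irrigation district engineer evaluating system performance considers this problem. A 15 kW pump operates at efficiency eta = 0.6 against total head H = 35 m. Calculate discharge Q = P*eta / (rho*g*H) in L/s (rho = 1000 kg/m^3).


Q = (P * 1000 * eta) / (rho * g * H)
  = (15 * 1000 * 0.6) / (1000 * 9.81 * 35)
  = 9000 / 343350
  = 0.02621 m^3/s = 26.21 L/s


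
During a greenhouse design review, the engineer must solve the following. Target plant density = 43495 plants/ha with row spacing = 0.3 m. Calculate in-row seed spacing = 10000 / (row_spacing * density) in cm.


spacing = 10000 / (row_sp * density)
        = 10000 / (0.3 * 43495)
        = 10000 / 13048.50
        = 0.76637 m = 76.64 cm


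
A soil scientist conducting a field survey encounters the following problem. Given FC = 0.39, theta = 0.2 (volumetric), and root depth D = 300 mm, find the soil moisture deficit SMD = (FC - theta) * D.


SMD = (FC - theta) * D
    = (0.39 - 0.2) * 300
    = 0.190 * 300
    = 57 mm


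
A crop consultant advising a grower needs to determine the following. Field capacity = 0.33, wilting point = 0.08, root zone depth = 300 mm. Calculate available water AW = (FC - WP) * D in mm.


AW = (FC - WP) * D
   = (0.33 - 0.08) * 300
   = 0.25 * 300
   = 75 mm


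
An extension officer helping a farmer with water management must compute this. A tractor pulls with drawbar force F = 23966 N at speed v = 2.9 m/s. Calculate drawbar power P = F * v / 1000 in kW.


P = F * v / 1000
  = 23966 * 2.9 / 1000
  = 69501.40 / 1000
  = 69.50 kW


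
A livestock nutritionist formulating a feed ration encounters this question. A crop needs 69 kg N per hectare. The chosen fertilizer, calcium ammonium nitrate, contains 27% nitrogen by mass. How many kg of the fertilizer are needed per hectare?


Rate = N_required / (N_content / 100)
     = 69 / (27 / 100)
     = 69 / 0.27
     = 255.56 kg/ha


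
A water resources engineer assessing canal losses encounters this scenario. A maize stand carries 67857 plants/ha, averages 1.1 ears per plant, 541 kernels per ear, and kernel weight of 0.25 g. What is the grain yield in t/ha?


Y = density * ears * kernels * kw
  = 67857 * 1.1 * 541 * 0.25 g/ha
  = 10095425.18 g/ha
  = 10095.43 kg/ha = 10.10 t/ha


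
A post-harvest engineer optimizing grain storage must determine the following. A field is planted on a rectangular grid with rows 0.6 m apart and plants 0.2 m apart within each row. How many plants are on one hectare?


D = 10000 / (row_sp * plant_sp)
  = 10000 / (0.6 * 0.2)
  = 10000 / 0.1200
  = 83333.33 plants/ha


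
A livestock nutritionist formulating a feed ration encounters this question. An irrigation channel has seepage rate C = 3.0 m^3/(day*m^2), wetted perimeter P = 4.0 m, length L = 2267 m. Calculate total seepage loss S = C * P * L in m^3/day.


S = C * P * L
  = 3.0 * 4.0 * 2267
  = 27204 m^3/day


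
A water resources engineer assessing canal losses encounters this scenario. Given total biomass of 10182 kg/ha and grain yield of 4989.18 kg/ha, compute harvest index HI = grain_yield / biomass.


HI = grain_yield / biomass
   = 4989.18 / 10182
   = 0.49


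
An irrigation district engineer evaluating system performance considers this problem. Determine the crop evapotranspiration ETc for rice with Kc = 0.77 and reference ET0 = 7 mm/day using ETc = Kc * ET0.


ETc = Kc * ET0
    = 0.77 * 7
    = 5.39 mm/day


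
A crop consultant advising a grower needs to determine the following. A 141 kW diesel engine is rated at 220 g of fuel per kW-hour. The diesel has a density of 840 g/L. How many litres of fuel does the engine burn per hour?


FC = P * BSFC / rho_fuel
   = 141 * 220 / 840
   = 31020 / 840
   = 36.93 L/h


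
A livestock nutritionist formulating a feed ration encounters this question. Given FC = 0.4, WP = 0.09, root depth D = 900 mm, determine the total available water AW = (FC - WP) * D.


AW = (FC - WP) * D
   = (0.4 - 0.09) * 900
   = 0.31 * 900
   = 279 mm


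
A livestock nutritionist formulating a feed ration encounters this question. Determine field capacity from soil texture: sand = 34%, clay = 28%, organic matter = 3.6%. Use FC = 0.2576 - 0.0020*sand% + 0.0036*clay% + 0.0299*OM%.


FC = 0.2576 - 0.0020*34 + 0.0036*28 + 0.0299*3.6
   = 0.2576 - 0.0680 + 0.1008 + 0.1076
   = 0.3980


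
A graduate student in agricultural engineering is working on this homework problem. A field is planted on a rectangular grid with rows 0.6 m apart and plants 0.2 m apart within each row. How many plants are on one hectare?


D = 10000 / (row_sp * plant_sp)
  = 10000 / (0.6 * 0.2)
  = 10000 / 0.1200
  = 83333.33 plants/ha


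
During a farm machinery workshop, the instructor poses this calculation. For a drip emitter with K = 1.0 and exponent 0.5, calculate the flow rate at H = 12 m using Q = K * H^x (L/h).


Q = K * H^x
  = 1.0 * 12^0.5
  = 1.0 * 3.4641
  = 3.46 L/h


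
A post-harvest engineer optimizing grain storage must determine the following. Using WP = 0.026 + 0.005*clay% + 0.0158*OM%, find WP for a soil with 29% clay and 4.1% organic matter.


WP = 0.026 + 0.005*29 + 0.0158*4.1
   = 0.026 + 0.1450 + 0.0648
   = 0.2358


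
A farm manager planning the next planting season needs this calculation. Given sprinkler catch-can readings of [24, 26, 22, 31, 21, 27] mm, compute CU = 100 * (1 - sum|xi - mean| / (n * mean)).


xbar = 151 / 6 = 25.167
sum|xi - xbar| = 17
CU = 100 * (1 - 17 / (6 * 25.167))
   = 100 * (1 - 0.1126)
   = 88.74%


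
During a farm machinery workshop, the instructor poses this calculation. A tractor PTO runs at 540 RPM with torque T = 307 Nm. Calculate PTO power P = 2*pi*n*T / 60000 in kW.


P = 2*pi*n*T / 60000
  = 2*pi * 540 * 307 / 60000
  = 1041626.46 / 60000
  = 17.36 kW


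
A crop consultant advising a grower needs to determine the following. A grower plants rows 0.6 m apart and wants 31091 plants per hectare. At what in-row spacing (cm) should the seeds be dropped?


spacing = 10000 / (row_sp * density)
        = 10000 / (0.6 * 31091)
        = 10000 / 18654.60
        = 0.53606 m = 53.61 cm


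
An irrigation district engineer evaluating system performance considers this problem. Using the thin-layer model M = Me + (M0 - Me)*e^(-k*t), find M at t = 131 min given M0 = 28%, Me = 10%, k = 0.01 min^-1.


M = Me + (M0 - Me) * e^(-k*t)
  = 10 + (28 - 10) * e^(-0.01*131)
  = 10 + 18 * e^(-1.310)
  = 10 + 18 * 0.26982
  = 10 + 4.8568
  = 14.86%


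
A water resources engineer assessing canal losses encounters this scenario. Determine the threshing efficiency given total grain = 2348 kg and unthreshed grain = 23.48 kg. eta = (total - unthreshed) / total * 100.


eta = (total - unthreshed) / total * 100
    = (2348 - 23.48) / 2348 * 100
    = 2324.52 / 2348 * 100
    = 99%


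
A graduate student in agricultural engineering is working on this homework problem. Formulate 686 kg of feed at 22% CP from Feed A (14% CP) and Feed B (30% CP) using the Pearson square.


parts_A = CP_b - target = 30 - 22 = 8
parts_B = target - CP_a = 22 - 14 = 8
total_parts = 8 + 8 = 16
Feed A = 686 * 8 / 16 = 343 kg
Feed B = 686 * 8 / 16 = 343 kg


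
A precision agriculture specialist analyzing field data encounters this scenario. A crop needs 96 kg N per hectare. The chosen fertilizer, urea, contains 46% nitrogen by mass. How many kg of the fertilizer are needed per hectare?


Rate = N_required / (N_content / 100)
     = 96 / (46 / 100)
     = 96 / 0.46
     = 208.70 kg/ha


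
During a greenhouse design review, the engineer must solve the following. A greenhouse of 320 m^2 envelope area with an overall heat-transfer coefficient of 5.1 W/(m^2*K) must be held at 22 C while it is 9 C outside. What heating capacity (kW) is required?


dT = 22 - (9) = 13 K
Q = U * A * dT
  = 5.1 * 320 * 13
  = 21216 W = 21.22 kW


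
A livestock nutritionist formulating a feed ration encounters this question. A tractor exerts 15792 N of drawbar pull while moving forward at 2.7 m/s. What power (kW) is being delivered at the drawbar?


P = F * v / 1000
  = 15792 * 2.7 / 1000
  = 42638.40 / 1000
  = 42.64 kW


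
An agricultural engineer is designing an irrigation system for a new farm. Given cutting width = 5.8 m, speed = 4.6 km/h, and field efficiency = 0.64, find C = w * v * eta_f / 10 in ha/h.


C = w * v * eta_f / 10
  = 5.8 * 4.6 * 0.64 / 10
  = 17.08 / 10
  = 1.71 ha/h


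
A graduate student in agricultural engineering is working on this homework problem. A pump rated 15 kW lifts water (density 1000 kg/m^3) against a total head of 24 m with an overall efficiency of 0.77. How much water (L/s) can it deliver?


Q = (P * 1000 * eta) / (rho * g * H)
  = (15 * 1000 * 0.77) / (1000 * 9.81 * 24)
  = 11550 / 235440
  = 0.04906 m^3/s = 49.06 L/s


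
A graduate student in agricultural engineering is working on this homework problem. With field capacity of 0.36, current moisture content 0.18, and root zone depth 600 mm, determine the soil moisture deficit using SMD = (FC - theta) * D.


SMD = (FC - theta) * D
    = (0.36 - 0.18) * 600
    = 0.180 * 600
    = 108 mm


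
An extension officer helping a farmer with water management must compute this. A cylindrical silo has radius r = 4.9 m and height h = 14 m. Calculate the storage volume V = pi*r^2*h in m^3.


V = pi * r^2 * h
  = pi * 4.9^2 * 14
  = pi * 24.01 * 14
  = 1056.01 m^3


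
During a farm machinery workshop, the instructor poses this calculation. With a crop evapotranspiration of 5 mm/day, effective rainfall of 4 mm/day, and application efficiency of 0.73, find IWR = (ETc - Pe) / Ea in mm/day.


IWR = (ETc - Pe) / Ea
    = (5 - 4) / 0.73
    = 1 / 0.73
    = 1.37 mm/day


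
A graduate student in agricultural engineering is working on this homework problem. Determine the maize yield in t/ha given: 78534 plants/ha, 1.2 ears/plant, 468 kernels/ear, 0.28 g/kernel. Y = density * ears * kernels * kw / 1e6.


Y = density * ears * kernels * kw
  = 78534 * 1.2 * 468 * 0.28 g/ha
  = 12349314.43 g/ha
  = 12349.31 kg/ha = 12.35 t/ha


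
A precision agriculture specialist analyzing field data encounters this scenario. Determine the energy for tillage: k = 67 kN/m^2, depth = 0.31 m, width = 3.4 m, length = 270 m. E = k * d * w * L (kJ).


E = k * d * w * L
  = 67 * 0.31 * 3.4 * 270
  = 19066.86 kJ


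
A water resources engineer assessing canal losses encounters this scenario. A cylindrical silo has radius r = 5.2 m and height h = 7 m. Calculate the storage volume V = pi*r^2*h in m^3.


V = pi * r^2 * h
  = pi * 5.2^2 * 7
  = pi * 27.04 * 7
  = 594.64 m^3


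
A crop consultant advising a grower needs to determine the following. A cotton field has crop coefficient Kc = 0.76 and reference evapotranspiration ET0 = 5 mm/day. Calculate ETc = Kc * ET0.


ETc = Kc * ET0
    = 0.76 * 5
    = 3.80 mm/day


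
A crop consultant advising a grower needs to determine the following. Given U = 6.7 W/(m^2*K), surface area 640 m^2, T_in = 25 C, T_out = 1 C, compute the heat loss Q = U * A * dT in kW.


dT = 25 - (1) = 24 K
Q = U * A * dT
  = 6.7 * 640 * 24
  = 102912 W = 102.91 kW


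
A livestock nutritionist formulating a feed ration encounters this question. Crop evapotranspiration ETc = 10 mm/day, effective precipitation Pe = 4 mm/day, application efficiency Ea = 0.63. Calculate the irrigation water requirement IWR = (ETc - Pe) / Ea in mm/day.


IWR = (ETc - Pe) / Ea
    = (10 - 4) / 0.63
    = 6 / 0.63
    = 9.52 mm/day


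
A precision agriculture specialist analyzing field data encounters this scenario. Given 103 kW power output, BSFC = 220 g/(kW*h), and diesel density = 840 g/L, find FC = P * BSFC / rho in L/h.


FC = P * BSFC / rho_fuel
   = 103 * 220 / 840
   = 22660 / 840
   = 26.98 L/h


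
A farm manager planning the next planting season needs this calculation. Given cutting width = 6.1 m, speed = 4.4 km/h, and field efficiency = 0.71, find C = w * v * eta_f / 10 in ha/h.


C = w * v * eta_f / 10
  = 6.1 * 4.4 * 0.71 / 10
  = 19.06 / 10
  = 1.91 ha/h


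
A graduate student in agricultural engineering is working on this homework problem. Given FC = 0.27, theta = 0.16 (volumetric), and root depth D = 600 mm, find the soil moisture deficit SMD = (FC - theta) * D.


SMD = (FC - theta) * D
    = (0.27 - 0.16) * 600
    = 0.110 * 600
    = 66 mm


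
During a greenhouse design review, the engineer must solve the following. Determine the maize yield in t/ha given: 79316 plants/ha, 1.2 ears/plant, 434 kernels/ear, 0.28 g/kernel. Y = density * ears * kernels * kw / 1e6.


Y = density * ears * kernels * kw
  = 79316 * 1.2 * 434 * 0.28 g/ha
  = 11566176.38 g/ha
  = 11566.18 kg/ha = 11.57 t/ha


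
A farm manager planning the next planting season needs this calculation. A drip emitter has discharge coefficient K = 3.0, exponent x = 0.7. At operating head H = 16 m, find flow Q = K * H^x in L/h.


Q = K * H^x
  = 3.0 * 16^0.7
  = 3.0 * 6.9644
  = 20.89 L/h


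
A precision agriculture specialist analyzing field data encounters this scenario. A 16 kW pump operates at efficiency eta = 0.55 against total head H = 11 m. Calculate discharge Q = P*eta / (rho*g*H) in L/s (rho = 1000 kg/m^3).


Q = (P * 1000 * eta) / (rho * g * H)
  = (16 * 1000 * 0.55) / (1000 * 9.81 * 11)
  = 8800 / 107910
  = 0.08155 m^3/s = 81.55 L/s


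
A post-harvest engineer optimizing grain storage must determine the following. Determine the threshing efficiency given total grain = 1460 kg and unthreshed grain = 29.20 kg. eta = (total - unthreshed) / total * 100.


eta = (total - unthreshed) / total * 100
    = (1460 - 29.20) / 1460 * 100
    = 1430.80 / 1460 * 100
    = 98%


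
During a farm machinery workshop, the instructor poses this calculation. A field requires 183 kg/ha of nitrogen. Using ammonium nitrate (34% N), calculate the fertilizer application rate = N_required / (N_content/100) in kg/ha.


Rate = N_required / (N_content / 100)
     = 183 / (34 / 100)
     = 183 / 0.34
     = 538.24 kg/ha


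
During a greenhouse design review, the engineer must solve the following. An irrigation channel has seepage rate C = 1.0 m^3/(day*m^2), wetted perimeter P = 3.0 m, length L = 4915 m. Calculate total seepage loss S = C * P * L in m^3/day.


S = C * P * L
  = 1.0 * 3.0 * 4915
  = 14745 m^3/day


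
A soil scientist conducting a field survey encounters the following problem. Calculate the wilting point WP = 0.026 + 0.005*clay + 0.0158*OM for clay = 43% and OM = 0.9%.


WP = 0.026 + 0.005*43 + 0.0158*0.9
   = 0.026 + 0.2150 + 0.0142
   = 0.2552


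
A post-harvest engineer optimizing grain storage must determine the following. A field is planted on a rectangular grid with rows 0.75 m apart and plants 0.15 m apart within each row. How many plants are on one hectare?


D = 10000 / (row_sp * plant_sp)
  = 10000 / (0.75 * 0.15)
  = 10000 / 0.1125
  = 88888.89 plants/ha


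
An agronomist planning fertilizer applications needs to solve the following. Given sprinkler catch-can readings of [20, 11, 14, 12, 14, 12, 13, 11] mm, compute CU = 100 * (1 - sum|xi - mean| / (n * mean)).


xbar = 107 / 8 = 13.375
sum|xi - xbar| = 15.750
CU = 100 * (1 - 15.750 / (8 * 13.375))
   = 100 * (1 - 0.1472)
   = 85.28%


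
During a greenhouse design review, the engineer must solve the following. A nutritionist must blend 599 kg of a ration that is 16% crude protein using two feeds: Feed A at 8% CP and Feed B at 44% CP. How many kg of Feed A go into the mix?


parts_A = CP_b - target = 44 - 16 = 28
parts_B = target - CP_a = 16 - 8 = 8
total_parts = 28 + 8 = 36
Feed A = 599 * 28 / 36 = 465.89 kg
Feed B = 599 * 8 / 36 = 133.11 kg

465.89 kg


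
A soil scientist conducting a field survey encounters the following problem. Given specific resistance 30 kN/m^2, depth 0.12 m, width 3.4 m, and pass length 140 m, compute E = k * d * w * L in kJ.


E = k * d * w * L
  = 30 * 0.12 * 3.4 * 140
  = 1713.60 kJ


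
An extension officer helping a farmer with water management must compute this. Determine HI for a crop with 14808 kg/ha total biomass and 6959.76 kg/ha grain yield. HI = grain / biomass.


HI = grain_yield / biomass
   = 6959.76 / 14808
   = 0.47


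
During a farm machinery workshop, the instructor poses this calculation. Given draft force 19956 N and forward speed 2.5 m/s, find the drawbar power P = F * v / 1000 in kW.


P = F * v / 1000
  = 19956 * 2.5 / 1000
  = 49890 / 1000
  = 49.89 kW


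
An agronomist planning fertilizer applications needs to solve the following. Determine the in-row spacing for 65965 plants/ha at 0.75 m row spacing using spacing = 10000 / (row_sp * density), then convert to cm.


spacing = 10000 / (row_sp * density)
        = 10000 / (0.75 * 65965)
        = 10000 / 49473.75
        = 0.20213 m = 20.21 cm


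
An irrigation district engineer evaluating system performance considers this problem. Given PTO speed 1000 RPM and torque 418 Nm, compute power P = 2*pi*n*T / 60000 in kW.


P = 2*pi*n*T / 60000
  = 2*pi * 1000 * 418 / 60000
  = 2626371.46 / 60000
  = 43.77 kW


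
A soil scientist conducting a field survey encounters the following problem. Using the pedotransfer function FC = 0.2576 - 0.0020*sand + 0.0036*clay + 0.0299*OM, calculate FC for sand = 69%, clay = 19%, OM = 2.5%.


FC = 0.2576 - 0.0020*69 + 0.0036*19 + 0.0299*2.5
   = 0.2576 - 0.1380 + 0.0684 + 0.0748
   = 0.2628


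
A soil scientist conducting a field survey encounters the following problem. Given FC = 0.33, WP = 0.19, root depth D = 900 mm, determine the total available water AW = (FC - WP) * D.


AW = (FC - WP) * D
   = (0.33 - 0.19) * 900
   = 0.14 * 900
   = 126 mm


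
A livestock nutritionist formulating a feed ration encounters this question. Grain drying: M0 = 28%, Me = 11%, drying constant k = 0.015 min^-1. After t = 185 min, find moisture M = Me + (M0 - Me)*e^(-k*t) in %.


M = Me + (M0 - Me) * e^(-k*t)
  = 11 + (28 - 11) * e^(-0.015*185)
  = 11 + 17 * e^(-2.775)
  = 11 + 17 * 0.06235
  = 11 + 1.0599
  = 12.06%


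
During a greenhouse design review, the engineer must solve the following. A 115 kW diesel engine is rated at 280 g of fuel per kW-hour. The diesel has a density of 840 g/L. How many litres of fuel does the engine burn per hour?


FC = P * BSFC / rho_fuel
   = 115 * 280 / 840
   = 32200 / 840
   = 38.33 L/h


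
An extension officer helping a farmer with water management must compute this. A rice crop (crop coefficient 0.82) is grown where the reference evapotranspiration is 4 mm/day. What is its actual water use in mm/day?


ETc = Kc * ET0
    = 0.82 * 4
    = 3.28 mm/day


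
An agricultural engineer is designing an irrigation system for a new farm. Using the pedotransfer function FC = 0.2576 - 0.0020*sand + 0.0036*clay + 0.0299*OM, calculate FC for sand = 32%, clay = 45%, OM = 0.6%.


FC = 0.2576 - 0.0020*32 + 0.0036*45 + 0.0299*0.6
   = 0.2576 - 0.0640 + 0.1620 + 0.0179
   = 0.3735


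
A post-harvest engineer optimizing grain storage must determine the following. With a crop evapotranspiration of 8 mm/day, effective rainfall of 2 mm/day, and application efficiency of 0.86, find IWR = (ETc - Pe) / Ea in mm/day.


IWR = (ETc - Pe) / Ea
    = (8 - 2) / 0.86
    = 6 / 0.86
    = 6.98 mm/day


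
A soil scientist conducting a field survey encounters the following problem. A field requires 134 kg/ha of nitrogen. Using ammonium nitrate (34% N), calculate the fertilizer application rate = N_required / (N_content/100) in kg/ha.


Rate = N_required / (N_content / 100)
     = 134 / (34 / 100)
     = 134 / 0.34
     = 394.12 kg/ha


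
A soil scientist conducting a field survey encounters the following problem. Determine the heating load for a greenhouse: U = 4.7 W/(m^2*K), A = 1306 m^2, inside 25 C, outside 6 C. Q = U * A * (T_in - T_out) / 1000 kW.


dT = 25 - (6) = 19 K
Q = U * A * dT
  = 4.7 * 1306 * 19
  = 116625.80 W = 116.63 kW


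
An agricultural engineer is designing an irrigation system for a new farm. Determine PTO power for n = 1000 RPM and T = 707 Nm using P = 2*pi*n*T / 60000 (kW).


P = 2*pi*n*T / 60000
  = 2*pi * 1000 * 707 / 60000
  = 4442212.01 / 60000
  = 74.04 kW


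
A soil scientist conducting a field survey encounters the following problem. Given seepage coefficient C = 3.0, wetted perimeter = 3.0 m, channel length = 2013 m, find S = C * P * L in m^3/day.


S = C * P * L
  = 3.0 * 3.0 * 2013
  = 18117 m^3/day


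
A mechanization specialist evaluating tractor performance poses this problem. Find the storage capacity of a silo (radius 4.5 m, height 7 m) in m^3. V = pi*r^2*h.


V = pi * r^2 * h
  = pi * 4.5^2 * 7
  = pi * 20.25 * 7
  = 445.32 m^3


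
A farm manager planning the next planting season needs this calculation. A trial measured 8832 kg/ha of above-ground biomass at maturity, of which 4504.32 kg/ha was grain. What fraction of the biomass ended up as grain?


HI = grain_yield / biomass
   = 4504.32 / 8832
   = 0.51


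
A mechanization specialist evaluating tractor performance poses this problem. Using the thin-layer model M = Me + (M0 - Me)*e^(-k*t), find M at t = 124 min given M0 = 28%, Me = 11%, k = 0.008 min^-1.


M = Me + (M0 - Me) * e^(-k*t)
  = 11 + (28 - 11) * e^(-0.008*124)
  = 11 + 17 * e^(-0.992)
  = 11 + 17 * 0.37083
  = 11 + 6.3042
  = 17.30%


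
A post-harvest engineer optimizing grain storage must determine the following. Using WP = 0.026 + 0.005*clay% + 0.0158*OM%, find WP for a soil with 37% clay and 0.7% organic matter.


WP = 0.026 + 0.005*37 + 0.0158*0.7
   = 0.026 + 0.1850 + 0.0111
   = 0.2221


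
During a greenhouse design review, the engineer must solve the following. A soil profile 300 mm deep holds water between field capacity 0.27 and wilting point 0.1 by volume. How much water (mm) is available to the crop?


AW = (FC - WP) * D
   = (0.27 - 0.1) * 300
   = 0.17 * 300
   = 51 mm


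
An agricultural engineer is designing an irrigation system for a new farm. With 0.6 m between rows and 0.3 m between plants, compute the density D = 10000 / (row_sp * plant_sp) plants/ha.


D = 10000 / (row_sp * plant_sp)
  = 10000 / (0.6 * 0.3)
  = 10000 / 0.1800
  = 55555.56 plants/ha


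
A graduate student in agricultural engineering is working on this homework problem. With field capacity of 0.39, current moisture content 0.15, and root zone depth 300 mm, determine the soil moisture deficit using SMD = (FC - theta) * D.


SMD = (FC - theta) * D
    = (0.39 - 0.15) * 300
    = 0.240 * 300
    = 72 mm


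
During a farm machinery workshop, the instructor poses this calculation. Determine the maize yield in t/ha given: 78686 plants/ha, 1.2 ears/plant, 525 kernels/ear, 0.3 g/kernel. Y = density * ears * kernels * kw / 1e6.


Y = density * ears * kernels * kw
  = 78686 * 1.2 * 525 * 0.3 g/ha
  = 14871654 g/ha
  = 14871.65 kg/ha = 14.87 t/ha


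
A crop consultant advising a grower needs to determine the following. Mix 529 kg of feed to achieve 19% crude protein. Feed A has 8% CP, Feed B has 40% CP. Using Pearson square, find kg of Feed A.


parts_A = CP_b - target = 40 - 19 = 21
parts_B = target - CP_a = 19 - 8 = 11
total_parts = 21 + 11 = 32
Feed A = 529 * 21 / 32 = 347.16 kg
Feed B = 529 * 11 / 32 = 181.84 kg

347.16 kg


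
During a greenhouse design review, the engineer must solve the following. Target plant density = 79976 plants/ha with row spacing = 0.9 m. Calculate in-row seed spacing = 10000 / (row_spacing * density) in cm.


spacing = 10000 / (row_sp * density)
        = 10000 / (0.9 * 79976)
        = 10000 / 71978.40
        = 0.13893 m = 13.89 cm


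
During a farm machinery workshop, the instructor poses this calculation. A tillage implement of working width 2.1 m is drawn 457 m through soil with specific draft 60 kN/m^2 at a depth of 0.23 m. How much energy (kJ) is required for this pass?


E = k * d * w * L
  = 60 * 0.23 * 2.1 * 457
  = 13243.86 kJ


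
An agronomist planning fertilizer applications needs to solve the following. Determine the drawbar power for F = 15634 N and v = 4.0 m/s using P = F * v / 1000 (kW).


P = F * v / 1000
  = 15634 * 4.0 / 1000
  = 62536 / 1000
  = 62.54 kW


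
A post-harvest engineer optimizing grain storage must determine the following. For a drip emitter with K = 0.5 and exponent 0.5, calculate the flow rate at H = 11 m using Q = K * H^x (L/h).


Q = K * H^x
  = 0.5 * 11^0.5
  = 0.5 * 3.3166
  = 1.66 L/h


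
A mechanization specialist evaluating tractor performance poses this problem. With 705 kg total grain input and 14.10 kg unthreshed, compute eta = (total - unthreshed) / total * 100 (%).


eta = (total - unthreshed) / total * 100
    = (705 - 14.10) / 705 * 100
    = 690.90 / 705 * 100
    = 98%


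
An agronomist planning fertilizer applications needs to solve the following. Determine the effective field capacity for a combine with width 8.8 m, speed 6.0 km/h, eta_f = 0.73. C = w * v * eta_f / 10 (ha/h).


C = w * v * eta_f / 10
  = 8.8 * 6.0 * 0.73 / 10
  = 38.54 / 10
  = 3.85 ha/h


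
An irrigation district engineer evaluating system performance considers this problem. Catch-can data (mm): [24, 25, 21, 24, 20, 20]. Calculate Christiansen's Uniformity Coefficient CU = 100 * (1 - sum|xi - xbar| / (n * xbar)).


xbar = 134 / 6 = 22.333
sum|xi - xbar| = 12
CU = 100 * (1 - 12 / (6 * 22.333))
   = 100 * (1 - 0.0896)
   = 91.04%


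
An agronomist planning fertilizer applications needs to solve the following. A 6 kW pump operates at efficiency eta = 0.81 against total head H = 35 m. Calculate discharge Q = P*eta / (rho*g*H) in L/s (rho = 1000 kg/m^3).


Q = (P * 1000 * eta) / (rho * g * H)
  = (6 * 1000 * 0.81) / (1000 * 9.81 * 35)
  = 4860 / 343350
  = 0.01415 m^3/s = 14.15 L/s


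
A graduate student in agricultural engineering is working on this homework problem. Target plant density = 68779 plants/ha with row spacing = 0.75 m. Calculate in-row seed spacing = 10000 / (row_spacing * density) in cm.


spacing = 10000 / (row_sp * density)
        = 10000 / (0.75 * 68779)
        = 10000 / 51584.25
        = 0.19386 m = 19.39 cm


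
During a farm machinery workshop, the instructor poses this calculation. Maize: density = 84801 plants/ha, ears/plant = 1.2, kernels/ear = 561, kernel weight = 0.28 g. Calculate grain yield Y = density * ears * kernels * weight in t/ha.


Y = density * ears * kernels * kw
  = 84801 * 1.2 * 561 * 0.28 g/ha
  = 15984649.30 g/ha
  = 15984.65 kg/ha = 15.98 t/ha


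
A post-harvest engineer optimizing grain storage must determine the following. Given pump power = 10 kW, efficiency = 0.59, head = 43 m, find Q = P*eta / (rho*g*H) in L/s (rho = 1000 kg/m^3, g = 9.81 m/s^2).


Q = (P * 1000 * eta) / (rho * g * H)
  = (10 * 1000 * 0.59) / (1000 * 9.81 * 43)
  = 5900 / 421830
  = 0.01399 m^3/s = 13.99 L/s


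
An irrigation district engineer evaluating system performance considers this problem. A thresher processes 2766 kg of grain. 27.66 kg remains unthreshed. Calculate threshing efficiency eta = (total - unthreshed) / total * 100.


eta = (total - unthreshed) / total * 100
    = (2766 - 27.66) / 2766 * 100
    = 2738.34 / 2766 * 100
    = 99%


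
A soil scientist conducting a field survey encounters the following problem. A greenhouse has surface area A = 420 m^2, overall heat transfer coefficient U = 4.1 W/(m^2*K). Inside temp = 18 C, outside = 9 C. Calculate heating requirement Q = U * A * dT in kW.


dT = 18 - (9) = 9 K
Q = U * A * dT
  = 4.1 * 420 * 9
  = 15498 W = 15.50 kW


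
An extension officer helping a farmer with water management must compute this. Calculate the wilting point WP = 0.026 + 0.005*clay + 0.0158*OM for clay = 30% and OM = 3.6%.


WP = 0.026 + 0.005*30 + 0.0158*3.6
   = 0.026 + 0.1500 + 0.0569
   = 0.2329


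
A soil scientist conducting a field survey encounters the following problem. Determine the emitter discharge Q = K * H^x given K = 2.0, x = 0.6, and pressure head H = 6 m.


Q = K * H^x
  = 2.0 * 6^0.6
  = 2.0 * 2.9302
  = 5.86 L/h


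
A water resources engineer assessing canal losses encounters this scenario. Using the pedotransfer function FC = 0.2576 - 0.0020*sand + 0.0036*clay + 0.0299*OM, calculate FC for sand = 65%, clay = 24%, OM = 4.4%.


FC = 0.2576 - 0.0020*65 + 0.0036*24 + 0.0299*4.4
   = 0.2576 - 0.1300 + 0.0864 + 0.1316
   = 0.3456


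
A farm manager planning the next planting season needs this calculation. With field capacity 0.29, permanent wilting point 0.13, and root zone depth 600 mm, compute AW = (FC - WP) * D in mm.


AW = (FC - WP) * D
   = (0.29 - 0.13) * 600
   = 0.16 * 600
   = 96 mm


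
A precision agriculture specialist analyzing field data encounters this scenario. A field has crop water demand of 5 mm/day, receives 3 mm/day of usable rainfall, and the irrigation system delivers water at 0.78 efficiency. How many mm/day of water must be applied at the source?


IWR = (ETc - Pe) / Ea
    = (5 - 3) / 0.78
    = 2 / 0.78
    = 2.56 mm/day


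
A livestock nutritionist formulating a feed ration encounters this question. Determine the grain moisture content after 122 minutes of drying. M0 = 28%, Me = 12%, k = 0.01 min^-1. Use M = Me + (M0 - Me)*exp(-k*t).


M = Me + (M0 - Me) * e^(-k*t)
  = 12 + (28 - 12) * e^(-0.01*122)
  = 12 + 16 * e^(-1.220)
  = 12 + 16 * 0.29523
  = 12 + 4.7237
  = 16.72%


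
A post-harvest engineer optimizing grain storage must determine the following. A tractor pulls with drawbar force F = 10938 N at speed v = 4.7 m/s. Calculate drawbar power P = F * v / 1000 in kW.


P = F * v / 1000
  = 10938 * 4.7 / 1000
  = 51408.60 / 1000
  = 51.41 kW


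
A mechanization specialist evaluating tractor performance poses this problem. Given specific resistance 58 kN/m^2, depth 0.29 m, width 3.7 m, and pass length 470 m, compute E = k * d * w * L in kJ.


E = k * d * w * L
  = 58 * 0.29 * 3.7 * 470
  = 29249.98 kJ


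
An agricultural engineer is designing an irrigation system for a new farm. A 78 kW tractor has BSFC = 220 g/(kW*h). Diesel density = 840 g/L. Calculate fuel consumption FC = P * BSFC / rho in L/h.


FC = P * BSFC / rho_fuel
   = 78 * 220 / 840
   = 17160 / 840
   = 20.43 L/h


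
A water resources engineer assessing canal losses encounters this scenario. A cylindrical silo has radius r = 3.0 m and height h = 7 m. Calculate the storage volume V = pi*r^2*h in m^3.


V = pi * r^2 * h
  = pi * 3.0^2 * 7
  = pi * 9 * 7
  = 197.92 m^3


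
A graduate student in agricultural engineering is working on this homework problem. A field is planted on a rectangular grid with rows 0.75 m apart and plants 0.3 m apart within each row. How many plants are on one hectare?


D = 10000 / (row_sp * plant_sp)
  = 10000 / (0.75 * 0.3)
  = 10000 / 0.2250
  = 44444.44 plants/ha


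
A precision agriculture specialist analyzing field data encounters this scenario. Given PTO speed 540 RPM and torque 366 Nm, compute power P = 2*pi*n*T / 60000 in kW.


P = 2*pi*n*T / 60000
  = 2*pi * 540 * 366 / 60000
  = 1241808.74 / 60000
  = 20.70 kW


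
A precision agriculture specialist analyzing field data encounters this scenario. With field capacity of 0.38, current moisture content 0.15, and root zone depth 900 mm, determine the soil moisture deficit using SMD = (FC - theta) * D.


SMD = (FC - theta) * D
    = (0.38 - 0.15) * 900
    = 0.230 * 900
    = 207 mm


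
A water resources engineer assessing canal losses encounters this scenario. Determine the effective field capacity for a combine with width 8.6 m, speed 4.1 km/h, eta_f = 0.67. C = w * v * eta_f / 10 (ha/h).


C = w * v * eta_f / 10
  = 8.6 * 4.1 * 0.67 / 10
  = 23.62 / 10
  = 2.36 ha/h


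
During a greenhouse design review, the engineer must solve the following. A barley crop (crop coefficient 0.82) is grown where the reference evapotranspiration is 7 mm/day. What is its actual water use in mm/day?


ETc = Kc * ET0
    = 0.82 * 7
    = 5.74 mm/day


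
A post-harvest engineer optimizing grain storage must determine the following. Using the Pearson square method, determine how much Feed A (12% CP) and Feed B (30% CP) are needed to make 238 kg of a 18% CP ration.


parts_A = CP_b - target = 30 - 18 = 12
parts_B = target - CP_a = 18 - 12 = 6
total_parts = 12 + 6 = 18
Feed A = 238 * 12 / 18 = 158.67 kg
Feed B = 238 * 6 / 18 = 79.33 kg

158.67 kg


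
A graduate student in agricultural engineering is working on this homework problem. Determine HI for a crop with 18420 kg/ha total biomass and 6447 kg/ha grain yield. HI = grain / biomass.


HI = grain_yield / biomass
   = 6447 / 18420
   = 0.35


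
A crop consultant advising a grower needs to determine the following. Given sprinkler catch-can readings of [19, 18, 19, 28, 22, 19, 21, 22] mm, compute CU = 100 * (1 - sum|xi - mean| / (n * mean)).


xbar = 168 / 8 = 21
sum|xi - xbar| = 18
CU = 100 * (1 - 18 / (8 * 21))
   = 100 * (1 - 0.1071)
   = 89.29%


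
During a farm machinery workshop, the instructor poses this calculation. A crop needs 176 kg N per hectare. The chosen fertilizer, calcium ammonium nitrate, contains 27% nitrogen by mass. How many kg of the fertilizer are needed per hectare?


Rate = N_required / (N_content / 100)
     = 176 / (27 / 100)
     = 176 / 0.27
     = 651.85 kg/ha


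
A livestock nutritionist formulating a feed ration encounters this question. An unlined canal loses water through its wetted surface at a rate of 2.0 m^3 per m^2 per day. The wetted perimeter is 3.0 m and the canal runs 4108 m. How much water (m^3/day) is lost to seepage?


S = C * P * L
  = 2.0 * 3.0 * 4108
  = 24648 m^3/day


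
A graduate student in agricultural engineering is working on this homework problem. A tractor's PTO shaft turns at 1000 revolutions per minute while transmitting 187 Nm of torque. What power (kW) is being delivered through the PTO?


P = 2*pi*n*T / 60000
  = 2*pi * 1000 * 187 / 60000
  = 1174955.65 / 60000
  = 19.58 kW


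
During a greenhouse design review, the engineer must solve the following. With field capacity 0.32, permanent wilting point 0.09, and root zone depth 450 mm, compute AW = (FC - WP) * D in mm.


AW = (FC - WP) * D
   = (0.32 - 0.09) * 450
   = 0.23 * 450
   = 103.50 mm


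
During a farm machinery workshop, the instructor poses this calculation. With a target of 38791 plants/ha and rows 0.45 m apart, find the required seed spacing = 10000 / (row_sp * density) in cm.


spacing = 10000 / (row_sp * density)
        = 10000 / (0.45 * 38791)
        = 10000 / 17455.95
        = 0.57287 m = 57.29 cm


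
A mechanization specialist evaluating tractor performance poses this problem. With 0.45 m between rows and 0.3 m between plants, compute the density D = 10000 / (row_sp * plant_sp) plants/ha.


D = 10000 / (row_sp * plant_sp)
  = 10000 / (0.45 * 0.3)
  = 10000 / 0.1350
  = 74074.07 plants/ha


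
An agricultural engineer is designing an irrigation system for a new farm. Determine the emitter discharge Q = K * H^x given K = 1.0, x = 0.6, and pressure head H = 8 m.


Q = K * H^x
  = 1.0 * 8^0.6
  = 1.0 * 3.4822
  = 3.48 L/h


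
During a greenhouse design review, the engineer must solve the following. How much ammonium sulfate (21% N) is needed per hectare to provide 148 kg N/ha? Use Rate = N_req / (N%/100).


Rate = N_required / (N_content / 100)
     = 148 / (21 / 100)
     = 148 / 0.21
     = 704.76 kg/ha


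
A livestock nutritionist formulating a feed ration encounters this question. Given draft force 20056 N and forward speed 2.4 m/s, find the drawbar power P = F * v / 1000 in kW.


P = F * v / 1000
  = 20056 * 2.4 / 1000
  = 48134.40 / 1000
  = 48.13 kW


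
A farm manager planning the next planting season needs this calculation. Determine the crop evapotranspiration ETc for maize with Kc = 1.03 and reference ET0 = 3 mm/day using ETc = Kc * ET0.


ETc = Kc * ET0
    = 1.03 * 3
    = 3.09 mm/day
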